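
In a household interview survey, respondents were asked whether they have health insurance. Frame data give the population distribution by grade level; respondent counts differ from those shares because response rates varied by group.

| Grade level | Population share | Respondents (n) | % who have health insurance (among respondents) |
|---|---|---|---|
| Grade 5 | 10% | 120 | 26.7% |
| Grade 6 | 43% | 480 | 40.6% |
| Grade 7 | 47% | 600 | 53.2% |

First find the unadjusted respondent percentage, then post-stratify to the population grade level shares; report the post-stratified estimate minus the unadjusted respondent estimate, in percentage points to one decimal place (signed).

-0.4 percentage points

Naive respondent-only estimate (weights = respondent counts):
  (120/1200)×26.7 + (480/1200)×40.6 + (600/1200)×53.2 = 45.51%
Post-stratified estimate weights by population shares:
  0.1×26.7 + 0.43×40.6 + 0.47×53.2 = 45.132%
Difference = 45.132 − 45.51 = -0.378 pp.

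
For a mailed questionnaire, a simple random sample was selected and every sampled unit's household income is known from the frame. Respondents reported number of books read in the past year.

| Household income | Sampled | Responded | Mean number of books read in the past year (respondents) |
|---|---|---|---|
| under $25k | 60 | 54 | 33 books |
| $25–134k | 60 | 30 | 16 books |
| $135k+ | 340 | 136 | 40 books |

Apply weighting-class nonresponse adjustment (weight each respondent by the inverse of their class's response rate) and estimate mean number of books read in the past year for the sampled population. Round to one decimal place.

36.0

Response rates by class: under $25k 54/60 = 90%, $25–134k 30/60 = 50%, $135k+ 136/340 = 40%.
With weight = n_sampled/n_responded per class, the weighted class total is n_sampled:
  under $25k: 60 × 33 = 1980
  $25–134k: 60 × 16 = 960
  $135k+: 340 × 40 = 13,600
Adjusted estimate = 16,540 / 460 = 35.9565 → 36.0.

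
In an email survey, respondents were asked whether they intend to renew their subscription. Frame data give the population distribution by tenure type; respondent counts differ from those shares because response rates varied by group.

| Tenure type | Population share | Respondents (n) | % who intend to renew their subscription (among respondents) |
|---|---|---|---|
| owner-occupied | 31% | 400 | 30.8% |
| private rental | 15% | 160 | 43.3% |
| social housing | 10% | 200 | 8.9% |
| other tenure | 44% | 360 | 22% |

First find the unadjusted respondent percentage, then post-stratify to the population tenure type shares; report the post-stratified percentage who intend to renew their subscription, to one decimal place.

Without adjustment, the pooled respondent share is:
  (400/1120)×30.8 + (160/1120)×43.3 + (200/1120)×8.9 + (360/1120)×22 = 25.8464%
Reweighting by population tenure type shares:
  0.31×30.8 + 0.15×43.3 + 0.1×8.9 + 0.44×22 = 26.613%

26.6%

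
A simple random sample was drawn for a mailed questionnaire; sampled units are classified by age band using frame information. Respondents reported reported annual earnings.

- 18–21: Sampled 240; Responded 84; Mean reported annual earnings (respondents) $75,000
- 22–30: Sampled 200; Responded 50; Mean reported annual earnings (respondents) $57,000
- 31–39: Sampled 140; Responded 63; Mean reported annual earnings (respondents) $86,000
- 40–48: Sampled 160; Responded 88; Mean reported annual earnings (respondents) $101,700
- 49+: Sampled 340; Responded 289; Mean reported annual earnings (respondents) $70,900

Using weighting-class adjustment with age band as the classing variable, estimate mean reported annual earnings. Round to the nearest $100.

Class response rates: 18–21 84/240 = 35%, 22–30 50/200 = 25%, 31–39 63/140 = 45%, 40–48 88/160 = 55%, 49+ 289/340 = 85%.
Inverse-response-rate weighting restores each class to its sampled count, so class totals weight by n_sampled:
  18–21: 240 × 75,000 = 18,000,000
  22–30: 200 × 57,000 = 11,400,000
  31–39: 140 × 86,000 = 12,040,000
  40–48: 160 × 101,700 = 16,272,000
  49+: 340 × 70,900 = 24,106,000
Adjusted estimate = 81,818,000 / 1,080 = 75757.4 → $75,800.

$75,800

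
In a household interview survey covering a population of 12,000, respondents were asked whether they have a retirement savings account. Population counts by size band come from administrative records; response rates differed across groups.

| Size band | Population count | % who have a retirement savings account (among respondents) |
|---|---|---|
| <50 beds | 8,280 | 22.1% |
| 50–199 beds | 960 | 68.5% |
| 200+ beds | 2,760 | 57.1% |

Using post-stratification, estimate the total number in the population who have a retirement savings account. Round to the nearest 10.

Each cell contributes its population count × the respondent rate:
  <50 beds: 8,280 × 22.1% = 1829.88
  50–199 beds: 960 × 68.5% = 657.6
  200+ beds: 2,760 × 57.1% = 1575.96
Estimated total = 4063.44 → 4,060.

4,060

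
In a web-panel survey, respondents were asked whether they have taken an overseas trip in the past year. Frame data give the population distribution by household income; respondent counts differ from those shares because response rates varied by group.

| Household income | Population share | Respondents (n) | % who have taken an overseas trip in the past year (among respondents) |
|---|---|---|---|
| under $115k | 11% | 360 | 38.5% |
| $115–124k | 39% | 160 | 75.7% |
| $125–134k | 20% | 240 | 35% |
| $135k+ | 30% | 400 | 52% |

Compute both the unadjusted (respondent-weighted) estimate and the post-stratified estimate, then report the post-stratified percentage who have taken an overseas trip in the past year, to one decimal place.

56.4%

Without adjustment, the pooled respondent share is:
  (360/1160)×38.5 + (160/1160)×75.7 + (240/1160)×35 + (400/1160)×52 = 47.5621%
Reweighting by population household income shares:
  0.11×38.5 + 0.39×75.7 + 0.2×35 + 0.3×52 = 56.358%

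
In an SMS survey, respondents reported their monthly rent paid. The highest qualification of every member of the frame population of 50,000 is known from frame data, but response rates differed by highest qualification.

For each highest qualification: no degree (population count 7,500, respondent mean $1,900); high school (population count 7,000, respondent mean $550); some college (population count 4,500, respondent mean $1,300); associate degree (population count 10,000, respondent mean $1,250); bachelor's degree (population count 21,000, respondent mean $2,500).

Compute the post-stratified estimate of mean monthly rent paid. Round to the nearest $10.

$1,780

Post-stratification weights by population share, not respondent share:
  no degree: (7,500/50,000) × 1900 = 285
  high school: (7,000/50,000) × 550 = 77
  some college: (4,500/50,000) × 1300 = 117
  associate degree: (10,000/50,000) × 1250 = 250
  bachelor's degree: (21,000/50,000) × 2500 = 1050
Post-stratified estimate = 1779 → $1,780.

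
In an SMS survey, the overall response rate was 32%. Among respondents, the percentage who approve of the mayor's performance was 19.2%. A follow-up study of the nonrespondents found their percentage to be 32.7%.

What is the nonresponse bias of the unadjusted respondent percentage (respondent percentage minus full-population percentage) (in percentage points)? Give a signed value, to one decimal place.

-9.2 percentage points

Nonresponse fraction = 1 − 0.32 = 0.68.
Bias = (nonresponse fraction) × (respondent percentage − nonrespondent percentage)
     = 0.68 × (19.2 − 32.7) = 0.68 × -13.5 = -9.18.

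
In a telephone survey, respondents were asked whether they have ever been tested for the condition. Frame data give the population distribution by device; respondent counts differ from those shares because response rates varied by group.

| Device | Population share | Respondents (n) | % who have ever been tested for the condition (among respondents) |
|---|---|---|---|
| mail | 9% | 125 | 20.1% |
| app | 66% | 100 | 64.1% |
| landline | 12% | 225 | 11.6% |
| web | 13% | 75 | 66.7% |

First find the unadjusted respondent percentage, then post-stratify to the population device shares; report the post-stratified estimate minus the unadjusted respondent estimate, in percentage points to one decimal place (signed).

+22.7 percentage points

Naive respondent-only estimate (weights = respondent counts):
  (125/525)×20.1 + (100/525)×64.1 + (225/525)×11.6 + (75/525)×66.7 = 31.4952%
Post-stratifying to population shares instead:
  0.09×20.1 + 0.66×64.1 + 0.12×11.6 + 0.13×66.7 = 54.178%
Difference = 54.178 − 31.4952 = 22.6828 pp.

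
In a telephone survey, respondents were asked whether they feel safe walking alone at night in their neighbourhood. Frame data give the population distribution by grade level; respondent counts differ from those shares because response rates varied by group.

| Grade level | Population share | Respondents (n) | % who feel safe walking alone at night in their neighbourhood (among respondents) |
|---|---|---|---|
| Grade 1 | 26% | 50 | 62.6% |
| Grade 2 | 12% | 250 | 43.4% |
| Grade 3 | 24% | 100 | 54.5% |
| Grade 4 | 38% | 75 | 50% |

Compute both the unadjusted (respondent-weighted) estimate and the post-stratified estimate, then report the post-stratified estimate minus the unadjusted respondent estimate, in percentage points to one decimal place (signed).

Unadjusted (pooled respondent) estimate weights by respondent counts:
  (50/475)×62.6 + (250/475)×43.4 + (100/475)×54.5 + (75/475)×50 = 48.8%
Post-stratifying to population shares instead:
  0.26×62.6 + 0.12×43.4 + 0.24×54.5 + 0.38×50 = 53.564%
Difference = 53.564 − 48.8 = 4.764 pp.

+4.8 percentage points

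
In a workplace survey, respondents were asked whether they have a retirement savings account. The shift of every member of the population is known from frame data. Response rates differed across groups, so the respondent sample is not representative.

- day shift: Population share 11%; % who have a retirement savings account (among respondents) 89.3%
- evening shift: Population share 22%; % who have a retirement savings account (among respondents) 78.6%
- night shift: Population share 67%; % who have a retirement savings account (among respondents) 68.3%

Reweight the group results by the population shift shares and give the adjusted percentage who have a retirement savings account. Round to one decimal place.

Post-stratification weights by population share, not respondent share:
  day shift: 0.11 × 89.3 = 9.823
  evening shift: 0.22 × 78.6 = 17.292
  night shift: 0.67 × 68.3 = 45.761
Post-stratified estimate = 72.876 → 72.9%.

72.9%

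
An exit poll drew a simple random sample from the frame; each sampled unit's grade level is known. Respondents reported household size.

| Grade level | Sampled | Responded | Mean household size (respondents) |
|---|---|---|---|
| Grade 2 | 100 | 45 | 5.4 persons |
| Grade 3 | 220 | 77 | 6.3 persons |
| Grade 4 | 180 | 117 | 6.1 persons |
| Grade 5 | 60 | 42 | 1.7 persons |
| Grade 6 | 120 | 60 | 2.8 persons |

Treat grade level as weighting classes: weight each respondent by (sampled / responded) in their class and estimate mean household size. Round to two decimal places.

Class response rates: Grade 2 45/100 = 45%, Grade 3 77/220 = 35%, Grade 4 117/180 = 65%, Grade 5 42/60 = 70%, Grade 6 60/120 = 50%.
With weight = n_sampled/n_responded per class, the weighted class total is n_sampled:
  Grade 2: 100 × 5.4 = 540
  Grade 3: 220 × 6.3 = 1386
  Grade 4: 180 × 6.1 = 1098
  Grade 5: 60 × 1.7 = 102
  Grade 6: 120 × 2.8 = 336
Adjusted estimate = 3462 / 680 = 5.09118 → 5.09.

5.09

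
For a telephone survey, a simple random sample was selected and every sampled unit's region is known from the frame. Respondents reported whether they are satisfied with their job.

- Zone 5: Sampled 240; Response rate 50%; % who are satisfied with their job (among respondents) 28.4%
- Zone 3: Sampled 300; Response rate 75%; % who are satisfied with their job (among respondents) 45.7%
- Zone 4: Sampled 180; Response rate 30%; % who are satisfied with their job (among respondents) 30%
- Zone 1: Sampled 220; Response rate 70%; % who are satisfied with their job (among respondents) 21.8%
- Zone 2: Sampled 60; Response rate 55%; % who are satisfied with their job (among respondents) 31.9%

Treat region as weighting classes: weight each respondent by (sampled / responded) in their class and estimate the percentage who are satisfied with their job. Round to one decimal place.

Weighting each respondent by the inverse class response rate inflates each class back to its sampled size, so the class weight is n_sampled:
  Zone 5: 240 × 28.4 = 6816
  Zone 3: 300 × 45.7 = 13,710
  Zone 4: 180 × 30 = 5400
  Zone 1: 220 × 21.8 = 4796
  Zone 2: 60 × 31.9 = 1914
Adjusted estimate = 32,636 / 1,000 = 32.636 → 32.6%.

32.6%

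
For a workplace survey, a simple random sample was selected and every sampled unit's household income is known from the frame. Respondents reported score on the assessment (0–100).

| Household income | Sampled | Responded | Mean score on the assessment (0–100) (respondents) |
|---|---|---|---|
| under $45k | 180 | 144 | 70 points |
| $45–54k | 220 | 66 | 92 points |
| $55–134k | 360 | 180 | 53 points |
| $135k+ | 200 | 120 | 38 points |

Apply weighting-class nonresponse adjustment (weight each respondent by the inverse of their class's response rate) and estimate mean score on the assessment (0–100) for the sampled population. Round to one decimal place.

62.0

Response rates by class: under $45k 144/180 = 80%, $45–54k 66/220 = 30%, $55–134k 180/360 = 50%, $135k+ 120/200 = 60%.
Weighting each respondent by the inverse class response rate inflates each class back to its sampled size, so the class weight is n_sampled:
  under $45k: 180 × 70 = 12,600
  $45–54k: 220 × 92 = 20,240
  $55–134k: 360 × 53 = 19,080
  $135k+: 200 × 38 = 7600
Adjusted estimate = 59,520 / 960 = 62 → 62.0.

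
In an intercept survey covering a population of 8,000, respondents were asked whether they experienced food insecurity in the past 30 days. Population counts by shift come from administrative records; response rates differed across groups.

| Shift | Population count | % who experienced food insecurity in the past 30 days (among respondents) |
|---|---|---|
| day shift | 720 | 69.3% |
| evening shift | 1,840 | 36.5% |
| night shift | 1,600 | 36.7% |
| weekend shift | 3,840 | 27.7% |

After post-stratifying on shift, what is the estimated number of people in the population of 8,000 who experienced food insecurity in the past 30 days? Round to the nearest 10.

2,820

Each cell contributes its population count × the respondent rate:
  day shift: 720 × 69.3% = 498.96
  evening shift: 1,840 × 36.5% = 671.6
  night shift: 1,600 × 36.7% = 587.2
  weekend shift: 3,840 × 27.7% = 1063.68
Estimated total = 2821.44 → 2,820.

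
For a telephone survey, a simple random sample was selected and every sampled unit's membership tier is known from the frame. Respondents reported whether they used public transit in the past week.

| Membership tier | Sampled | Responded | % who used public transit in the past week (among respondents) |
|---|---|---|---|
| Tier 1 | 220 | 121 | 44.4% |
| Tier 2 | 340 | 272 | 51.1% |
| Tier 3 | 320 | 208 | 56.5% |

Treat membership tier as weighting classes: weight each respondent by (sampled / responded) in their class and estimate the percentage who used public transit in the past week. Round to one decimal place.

51.4%

Class response rates: Tier 1 121/220 = 55%, Tier 2 272/340 = 80%, Tier 3 208/320 = 65%.
With weight = n_sampled/n_responded per class, the weighted class total is n_sampled:
  Tier 1: 220 × 44.4 = 9768
  Tier 2: 340 × 51.1 = 17,374
  Tier 3: 320 × 56.5 = 18,080
Adjusted estimate = 45,222 / 880 = 51.3886 → 51.4%.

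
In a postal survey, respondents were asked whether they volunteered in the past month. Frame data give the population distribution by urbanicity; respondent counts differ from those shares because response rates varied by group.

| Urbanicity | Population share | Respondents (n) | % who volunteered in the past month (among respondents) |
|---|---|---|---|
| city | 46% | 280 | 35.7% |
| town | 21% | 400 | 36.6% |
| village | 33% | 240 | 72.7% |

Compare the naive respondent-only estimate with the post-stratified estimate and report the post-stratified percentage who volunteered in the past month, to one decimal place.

48.1%

Unadjusted (pooled respondent) estimate weights by respondent counts:
  (280/920)×35.7 + (400/920)×36.6 + (240/920)×72.7 = 45.7435%
Reweighting by population urbanicity shares:
  0.46×35.7 + 0.21×36.6 + 0.33×72.7 = 48.099%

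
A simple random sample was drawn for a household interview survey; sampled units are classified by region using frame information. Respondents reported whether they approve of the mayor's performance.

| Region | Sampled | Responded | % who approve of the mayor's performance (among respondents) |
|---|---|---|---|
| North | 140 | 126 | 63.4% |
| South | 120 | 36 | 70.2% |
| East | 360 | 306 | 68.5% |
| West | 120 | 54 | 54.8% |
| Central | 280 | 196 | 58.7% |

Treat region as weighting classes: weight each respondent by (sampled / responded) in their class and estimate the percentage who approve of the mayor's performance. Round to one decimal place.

63.7%

Response rates by class: North 126/140 = 90%, South 36/120 = 30%, East 306/360 = 85%, West 54/120 = 45%, Central 196/280 = 70%.
With weight = n_sampled/n_responded per class, the weighted class total is n_sampled:
  North: 140 × 63.4 = 8876
  South: 120 × 70.2 = 8424
  East: 360 × 68.5 = 24,660
  West: 120 × 54.8 = 6576
  Central: 280 × 58.7 = 16,436
Adjusted estimate = 64,972 / 1,020 = 63.698 → 63.7%.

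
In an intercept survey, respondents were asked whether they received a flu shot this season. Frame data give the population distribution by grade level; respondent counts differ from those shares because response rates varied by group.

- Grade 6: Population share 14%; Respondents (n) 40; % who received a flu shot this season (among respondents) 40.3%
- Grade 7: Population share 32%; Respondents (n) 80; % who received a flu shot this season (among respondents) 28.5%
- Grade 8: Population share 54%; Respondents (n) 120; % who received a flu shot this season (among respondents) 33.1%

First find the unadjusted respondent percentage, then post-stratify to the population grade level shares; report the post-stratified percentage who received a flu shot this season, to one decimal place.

Unadjusted (pooled respondent) estimate weights by respondent counts:
  (40/240)×40.3 + (80/240)×28.5 + (120/240)×33.1 = 32.7667%
Post-stratified estimate weights by population shares:
  0.14×40.3 + 0.32×28.5 + 0.54×33.1 = 32.636%

32.6%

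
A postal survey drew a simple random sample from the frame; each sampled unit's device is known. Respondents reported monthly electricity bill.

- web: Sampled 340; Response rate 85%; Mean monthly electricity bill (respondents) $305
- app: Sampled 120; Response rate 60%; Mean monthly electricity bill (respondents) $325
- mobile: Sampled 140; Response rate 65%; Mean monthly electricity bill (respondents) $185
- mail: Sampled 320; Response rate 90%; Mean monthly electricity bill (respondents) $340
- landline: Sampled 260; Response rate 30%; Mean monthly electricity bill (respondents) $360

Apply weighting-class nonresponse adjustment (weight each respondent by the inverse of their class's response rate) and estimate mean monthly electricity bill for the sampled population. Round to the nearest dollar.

With weight = n_sampled/n_responded per class, the weighted class total is n_sampled:
  web: 340 × 305 = 103,700
  app: 120 × 325 = 39,000
  mobile: 140 × 185 = 25,900
  mail: 320 × 340 = 108,800
  landline: 260 × 360 = 93,600
Adjusted estimate = 371,000 / 1,180 = 314.407 → $314.

$314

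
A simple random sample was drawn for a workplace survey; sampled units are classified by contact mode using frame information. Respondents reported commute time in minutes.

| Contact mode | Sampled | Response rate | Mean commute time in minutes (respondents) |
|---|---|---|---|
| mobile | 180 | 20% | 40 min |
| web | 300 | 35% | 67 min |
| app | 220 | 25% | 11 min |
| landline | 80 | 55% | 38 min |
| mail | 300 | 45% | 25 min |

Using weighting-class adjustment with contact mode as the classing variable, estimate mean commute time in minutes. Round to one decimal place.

With weight = n_sampled/n_responded per class, the weighted class total is n_sampled:
  mobile: 180 × 40 = 7200
  web: 300 × 67 = 20,100
  app: 220 × 11 = 2420
  landline: 80 × 38 = 3040
  mail: 300 × 25 = 7500
Adjusted estimate = 40,260 / 1,080 = 37.2778 → 37.3.

37.3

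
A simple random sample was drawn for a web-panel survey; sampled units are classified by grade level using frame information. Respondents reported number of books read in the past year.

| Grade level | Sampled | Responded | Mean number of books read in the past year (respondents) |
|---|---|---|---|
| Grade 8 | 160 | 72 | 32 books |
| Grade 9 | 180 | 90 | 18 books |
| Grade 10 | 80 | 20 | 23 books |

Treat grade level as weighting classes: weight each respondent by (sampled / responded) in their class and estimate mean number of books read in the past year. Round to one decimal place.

Class response rates: Grade 8 72/160 = 45%, Grade 9 90/180 = 50%, Grade 10 20/80 = 25%.
Each respondent's weight = sampled/responded in their class; summing within a class gives n_sampled, so:
  Grade 8: 160 × 32 = 5120
  Grade 9: 180 × 18 = 3240
  Grade 10: 80 × 23 = 1840
Adjusted estimate = 10,200 / 420 = 24.2857 → 24.3.

24.3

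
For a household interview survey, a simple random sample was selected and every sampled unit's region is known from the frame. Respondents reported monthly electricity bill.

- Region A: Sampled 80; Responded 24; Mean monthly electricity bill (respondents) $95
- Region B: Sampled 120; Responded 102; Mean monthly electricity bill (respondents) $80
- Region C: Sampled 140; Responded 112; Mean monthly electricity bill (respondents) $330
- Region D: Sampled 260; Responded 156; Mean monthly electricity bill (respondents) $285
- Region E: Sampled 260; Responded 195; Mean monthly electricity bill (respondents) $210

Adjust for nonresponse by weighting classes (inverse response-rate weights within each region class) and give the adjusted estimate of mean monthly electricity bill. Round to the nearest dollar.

Response rates by class: Region A 24/80 = 30%, Region B 102/120 = 85%, Region C 112/140 = 80%, Region D 156/260 = 60%, Region E 195/260 = 75%.
Inverse-response-rate weighting restores each class to its sampled count, so class totals weight by n_sampled:
  Region A: 80 × 95 = 7600
  Region B: 120 × 80 = 9600
  Region C: 140 × 330 = 46,200
  Region D: 260 × 285 = 74,100
  Region E: 260 × 210 = 54,600
Adjusted estimate = 192,100 / 860 = 223.372 → $223.

$223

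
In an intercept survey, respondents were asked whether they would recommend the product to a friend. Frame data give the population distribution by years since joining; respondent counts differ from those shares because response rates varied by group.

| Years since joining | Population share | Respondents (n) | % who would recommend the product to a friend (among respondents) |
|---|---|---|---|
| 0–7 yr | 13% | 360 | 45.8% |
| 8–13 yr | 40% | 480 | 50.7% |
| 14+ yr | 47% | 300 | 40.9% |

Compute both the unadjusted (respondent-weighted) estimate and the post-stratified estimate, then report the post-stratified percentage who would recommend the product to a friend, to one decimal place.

Naive respondent-only estimate (weights = respondent counts):
  (360/1140)×45.8 + (480/1140)×50.7 + (300/1140)×40.9 = 46.5737%
Reweighting by population years since joining shares:
  0.13×45.8 + 0.4×50.7 + 0.47×40.9 = 45.457%

45.5%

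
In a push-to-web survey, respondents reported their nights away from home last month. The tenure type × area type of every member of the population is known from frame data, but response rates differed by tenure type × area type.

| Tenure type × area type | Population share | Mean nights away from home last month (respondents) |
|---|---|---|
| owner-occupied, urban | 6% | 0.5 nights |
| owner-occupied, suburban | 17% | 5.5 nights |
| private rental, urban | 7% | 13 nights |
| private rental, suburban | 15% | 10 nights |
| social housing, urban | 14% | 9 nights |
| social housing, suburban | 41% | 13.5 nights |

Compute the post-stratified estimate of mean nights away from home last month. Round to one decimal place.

Each cell contributes population-share × respondent value:
  owner-occupied, urban: 0.06 × 0.5 = 0.03
  owner-occupied, suburban: 0.17 × 5.5 = 0.935
  private rental, urban: 0.07 × 13 = 0.91
  private rental, suburban: 0.15 × 10 = 1.5
  social housing, urban: 0.14 × 9 = 1.26
  social housing, suburban: 0.41 × 13.5 = 5.535
Post-stratified estimate = 10.17 → 10.2.

10.2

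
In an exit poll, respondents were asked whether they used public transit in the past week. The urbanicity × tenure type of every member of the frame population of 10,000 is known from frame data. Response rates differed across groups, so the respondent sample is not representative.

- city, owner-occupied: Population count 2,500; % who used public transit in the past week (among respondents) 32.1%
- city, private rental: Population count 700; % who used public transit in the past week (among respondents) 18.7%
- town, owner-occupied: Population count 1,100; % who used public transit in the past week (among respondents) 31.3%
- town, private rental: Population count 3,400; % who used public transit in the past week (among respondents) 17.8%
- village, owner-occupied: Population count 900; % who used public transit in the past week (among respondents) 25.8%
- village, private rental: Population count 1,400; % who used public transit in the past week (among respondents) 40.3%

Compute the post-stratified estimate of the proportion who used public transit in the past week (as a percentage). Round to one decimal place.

26.8%

Each cell contributes population-share × respondent value:
  city, owner-occupied: (2,500/10,000) × 32.1 = 8.025
  city, private rental: (700/10,000) × 18.7 = 1.309
  town, owner-occupied: (1,100/10,000) × 31.3 = 3.443
  town, private rental: (3,400/10,000) × 17.8 = 6.052
  village, owner-occupied: (900/10,000) × 25.8 = 2.322
  village, private rental: (1,400/10,000) × 40.3 = 5.642
Post-stratified estimate = 26.793 → 26.8%.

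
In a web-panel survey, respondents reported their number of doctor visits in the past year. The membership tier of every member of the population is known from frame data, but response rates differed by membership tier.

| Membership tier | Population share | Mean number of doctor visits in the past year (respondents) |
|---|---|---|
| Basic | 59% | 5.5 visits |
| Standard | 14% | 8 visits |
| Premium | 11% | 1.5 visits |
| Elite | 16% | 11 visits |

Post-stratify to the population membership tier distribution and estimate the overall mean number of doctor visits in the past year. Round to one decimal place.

6.3

Weight each group's respondent value by its population share:
  Basic: 0.59 × 5.5 = 3.245
  Standard: 0.14 × 8 = 1.12
  Premium: 0.11 × 1.5 = 0.165
  Elite: 0.16 × 11 = 1.76
Post-stratified estimate = 6.29 → 6.3.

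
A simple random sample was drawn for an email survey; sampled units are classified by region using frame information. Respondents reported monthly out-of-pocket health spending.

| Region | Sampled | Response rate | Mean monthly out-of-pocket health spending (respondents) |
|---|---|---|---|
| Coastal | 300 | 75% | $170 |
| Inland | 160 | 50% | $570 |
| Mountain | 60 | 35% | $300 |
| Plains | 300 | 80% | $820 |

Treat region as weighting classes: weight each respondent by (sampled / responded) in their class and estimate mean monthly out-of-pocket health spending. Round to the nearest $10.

$500

With weight = n_sampled/n_responded per class, the weighted class total is n_sampled:
  Coastal: 300 × 170 = 51,000
  Inland: 160 × 570 = 91,200
  Mountain: 60 × 300 = 18,000
  Plains: 300 × 820 = 246,000
Adjusted estimate = 406,200 / 820 = 495.366 → $500.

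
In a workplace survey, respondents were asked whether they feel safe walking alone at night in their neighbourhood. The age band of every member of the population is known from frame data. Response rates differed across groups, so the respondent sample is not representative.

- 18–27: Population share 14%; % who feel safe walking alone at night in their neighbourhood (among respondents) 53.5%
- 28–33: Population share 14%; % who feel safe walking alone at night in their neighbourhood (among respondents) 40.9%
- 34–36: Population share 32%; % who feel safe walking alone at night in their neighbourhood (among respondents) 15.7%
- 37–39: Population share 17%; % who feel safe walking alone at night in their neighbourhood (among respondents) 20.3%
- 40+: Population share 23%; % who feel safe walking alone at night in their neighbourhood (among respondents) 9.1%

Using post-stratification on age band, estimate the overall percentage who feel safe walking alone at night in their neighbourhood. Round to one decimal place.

23.8%

Each cell contributes population-share × respondent value:
  18–27: 0.14 × 53.5 = 7.49
  28–33: 0.14 × 40.9 = 5.726
  34–36: 0.32 × 15.7 = 5.024
  37–39: 0.17 × 20.3 = 3.451
  40+: 0.23 × 9.1 = 2.093
Post-stratified estimate = 23.784 → 23.8%.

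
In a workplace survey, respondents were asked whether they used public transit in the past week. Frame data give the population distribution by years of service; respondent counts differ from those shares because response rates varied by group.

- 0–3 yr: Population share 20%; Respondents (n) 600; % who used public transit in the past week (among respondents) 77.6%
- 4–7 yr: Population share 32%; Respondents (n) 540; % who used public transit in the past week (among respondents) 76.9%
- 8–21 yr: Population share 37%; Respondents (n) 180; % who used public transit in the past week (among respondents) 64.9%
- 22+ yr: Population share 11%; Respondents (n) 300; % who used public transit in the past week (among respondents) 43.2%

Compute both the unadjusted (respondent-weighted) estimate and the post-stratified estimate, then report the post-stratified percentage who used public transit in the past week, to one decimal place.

Unadjusted (pooled respondent) estimate weights by respondent counts:
  (600/1620)×77.6 + (540/1620)×76.9 + (180/1620)×64.9 + (300/1620)×43.2 = 69.5852%
Post-stratifying to population shares instead:
  0.2×77.6 + 0.32×76.9 + 0.37×64.9 + 0.11×43.2 = 68.893%

68.9%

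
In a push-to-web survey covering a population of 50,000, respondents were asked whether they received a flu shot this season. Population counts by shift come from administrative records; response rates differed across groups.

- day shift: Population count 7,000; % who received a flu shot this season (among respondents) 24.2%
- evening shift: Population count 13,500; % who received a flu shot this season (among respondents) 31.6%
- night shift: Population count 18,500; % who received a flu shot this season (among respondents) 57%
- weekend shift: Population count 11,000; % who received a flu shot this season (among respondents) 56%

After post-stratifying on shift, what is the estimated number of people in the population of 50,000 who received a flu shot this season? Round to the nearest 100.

Estimated count per cell = population count × respondent percentage:
  day shift: 7,000 × 24.2% = 1694
  evening shift: 13,500 × 31.6% = 4266
  night shift: 18,500 × 57% = 10,545
  weekend shift: 11,000 × 56% = 6160
Estimated total = 22,665 → 22,700.

22,700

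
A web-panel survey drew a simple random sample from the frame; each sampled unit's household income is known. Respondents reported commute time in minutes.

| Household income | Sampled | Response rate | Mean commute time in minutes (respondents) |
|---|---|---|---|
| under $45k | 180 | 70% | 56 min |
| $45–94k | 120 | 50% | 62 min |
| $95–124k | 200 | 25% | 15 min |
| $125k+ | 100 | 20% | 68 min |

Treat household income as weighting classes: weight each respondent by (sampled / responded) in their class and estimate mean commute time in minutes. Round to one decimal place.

Each respondent's weight = sampled/responded in their class; summing within a class gives n_sampled, so:
  under $45k: 180 × 56 = 10,080
  $45–94k: 120 × 62 = 7440
  $95–124k: 200 × 15 = 3000
  $125k+: 100 × 68 = 6800
Adjusted estimate = 27,320 / 600 = 45.5333 → 45.5.

45.5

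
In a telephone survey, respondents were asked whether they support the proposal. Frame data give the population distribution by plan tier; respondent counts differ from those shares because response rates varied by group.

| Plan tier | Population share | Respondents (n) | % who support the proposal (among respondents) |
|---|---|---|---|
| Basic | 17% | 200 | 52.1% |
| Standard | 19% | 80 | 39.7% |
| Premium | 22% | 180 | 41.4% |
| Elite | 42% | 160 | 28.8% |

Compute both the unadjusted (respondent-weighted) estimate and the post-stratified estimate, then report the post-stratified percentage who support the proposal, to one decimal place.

37.6%

Unadjusted (pooled respondent) estimate weights by respondent counts:
  (200/620)×52.1 + (80/620)×39.7 + (180/620)×41.4 + (160/620)×28.8 = 41.3806%
Post-stratifying to population shares instead:
  0.17×52.1 + 0.19×39.7 + 0.22×41.4 + 0.42×28.8 = 37.604%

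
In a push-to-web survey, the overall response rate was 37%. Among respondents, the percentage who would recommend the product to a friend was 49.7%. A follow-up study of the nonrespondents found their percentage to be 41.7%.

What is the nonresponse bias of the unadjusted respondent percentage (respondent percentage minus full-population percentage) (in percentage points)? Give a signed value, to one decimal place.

Nonresponse fraction = 1 − 0.37 = 0.63.
Bias = (nonresponse fraction) × (respondent percentage − nonrespondent percentage)
     = 0.63 × (49.7 − 41.7) = 0.63 × 8 = 5.04.

+5.0 percentage points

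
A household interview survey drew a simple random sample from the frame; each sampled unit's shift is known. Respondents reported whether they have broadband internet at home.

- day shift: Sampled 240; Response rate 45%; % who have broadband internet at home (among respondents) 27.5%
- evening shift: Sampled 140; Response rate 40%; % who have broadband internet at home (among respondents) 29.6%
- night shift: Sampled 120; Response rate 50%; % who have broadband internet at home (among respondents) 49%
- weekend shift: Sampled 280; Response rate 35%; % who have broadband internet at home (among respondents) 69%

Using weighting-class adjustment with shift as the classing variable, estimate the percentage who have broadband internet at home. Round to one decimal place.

46.1%

Inverse-response-rate weighting restores each class to its sampled count, so class totals weight by n_sampled:
  day shift: 240 × 27.5 = 6600
  evening shift: 140 × 29.6 = 4144
  night shift: 120 × 49 = 5880
  weekend shift: 280 × 69 = 19,320
Adjusted estimate = 35,944 / 780 = 46.0821 → 46.1%.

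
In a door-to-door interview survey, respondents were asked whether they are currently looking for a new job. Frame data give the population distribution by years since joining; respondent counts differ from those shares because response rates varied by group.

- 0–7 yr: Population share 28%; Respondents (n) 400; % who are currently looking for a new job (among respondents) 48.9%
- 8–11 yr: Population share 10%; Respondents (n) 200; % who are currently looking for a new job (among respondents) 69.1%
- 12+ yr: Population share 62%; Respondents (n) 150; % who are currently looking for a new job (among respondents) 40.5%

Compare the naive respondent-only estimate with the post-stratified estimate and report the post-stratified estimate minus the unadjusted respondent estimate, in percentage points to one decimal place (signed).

Naive respondent-only estimate (weights = respondent counts):
  (400/750)×48.9 + (200/750)×69.1 + (150/750)×40.5 = 52.6067%
Reweighting by population years since joining shares:
  0.28×48.9 + 0.1×69.1 + 0.62×40.5 = 45.712%
Difference = 45.712 − 52.6067 = -6.8947 pp.

-6.9 percentage points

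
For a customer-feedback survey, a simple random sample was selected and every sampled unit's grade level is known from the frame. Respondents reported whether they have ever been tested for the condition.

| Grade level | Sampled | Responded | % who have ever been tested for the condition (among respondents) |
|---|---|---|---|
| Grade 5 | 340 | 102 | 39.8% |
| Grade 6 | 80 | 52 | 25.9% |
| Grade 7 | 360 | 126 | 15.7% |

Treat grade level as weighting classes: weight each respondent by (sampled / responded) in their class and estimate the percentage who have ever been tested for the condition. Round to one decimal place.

Response rates by class: Grade 5 102/340 = 30%, Grade 6 52/80 = 65%, Grade 7 126/360 = 35%.
Inverse-response-rate weighting restores each class to its sampled count, so class totals weight by n_sampled:
  Grade 5: 340 × 39.8 = 13532
  Grade 6: 80 × 25.9 = 2072
  Grade 7: 360 × 15.7 = 5652
Adjusted estimate = 21,256 / 780 = 27.2513 → 27.3%.

27.3%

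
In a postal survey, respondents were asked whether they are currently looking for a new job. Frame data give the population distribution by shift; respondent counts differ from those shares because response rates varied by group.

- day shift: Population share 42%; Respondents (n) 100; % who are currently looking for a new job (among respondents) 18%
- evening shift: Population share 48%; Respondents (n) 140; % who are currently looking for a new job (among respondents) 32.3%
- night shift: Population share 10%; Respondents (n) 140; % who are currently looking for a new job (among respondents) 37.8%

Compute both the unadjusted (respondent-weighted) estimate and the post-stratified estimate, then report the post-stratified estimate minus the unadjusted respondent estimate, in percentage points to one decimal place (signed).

Unadjusted (pooled respondent) estimate weights by respondent counts:
  (100/380)×18 + (140/380)×32.3 + (140/380)×37.8 = 30.5632%
Reweighting by population shift shares:
  0.42×18 + 0.48×32.3 + 0.1×37.8 = 26.844%
Difference = 26.844 − 30.5632 = -3.7192 pp.

-3.7 percentage points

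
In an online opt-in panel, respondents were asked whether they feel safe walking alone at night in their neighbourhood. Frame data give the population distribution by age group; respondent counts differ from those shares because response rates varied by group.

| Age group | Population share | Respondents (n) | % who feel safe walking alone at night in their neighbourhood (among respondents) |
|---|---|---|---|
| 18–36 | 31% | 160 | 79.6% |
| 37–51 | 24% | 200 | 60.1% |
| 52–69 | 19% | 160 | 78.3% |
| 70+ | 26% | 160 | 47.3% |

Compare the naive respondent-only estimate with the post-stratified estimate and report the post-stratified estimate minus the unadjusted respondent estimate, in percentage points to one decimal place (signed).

Naive respondent-only estimate (weights = respondent counts):
  (160/680)×79.6 + (200/680)×60.1 + (160/680)×78.3 + (160/680)×47.3 = 65.9588%
Reweighting by population age group shares:
  0.31×79.6 + 0.24×60.1 + 0.19×78.3 + 0.26×47.3 = 66.275%
Difference = 66.275 − 65.9588 = 0.3162 pp.

+0.3 percentage points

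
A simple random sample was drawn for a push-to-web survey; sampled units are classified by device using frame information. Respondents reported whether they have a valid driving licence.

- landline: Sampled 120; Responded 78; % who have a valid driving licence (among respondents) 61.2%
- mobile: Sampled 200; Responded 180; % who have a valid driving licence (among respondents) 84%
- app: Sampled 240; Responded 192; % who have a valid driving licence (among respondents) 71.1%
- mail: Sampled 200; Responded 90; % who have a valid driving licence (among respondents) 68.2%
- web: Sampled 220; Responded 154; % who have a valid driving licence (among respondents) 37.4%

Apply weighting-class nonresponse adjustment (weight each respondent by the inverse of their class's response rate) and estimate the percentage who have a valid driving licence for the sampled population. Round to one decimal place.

64.4%

Class response rates: landline 78/120 = 65%, mobile 180/200 = 90%, app 192/240 = 80%, mail 90/200 = 45%, web 154/220 = 70%.
Inverse-response-rate weighting restores each class to its sampled count, so class totals weight by n_sampled:
  landline: 120 × 61.2 = 7344
  mobile: 200 × 84 = 16,800
  app: 240 × 71.1 = 17,064
  mail: 200 × 68.2 = 13,640
  web: 220 × 37.4 = 8228
Adjusted estimate = 63,076 / 980 = 64.3633 → 64.4%.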